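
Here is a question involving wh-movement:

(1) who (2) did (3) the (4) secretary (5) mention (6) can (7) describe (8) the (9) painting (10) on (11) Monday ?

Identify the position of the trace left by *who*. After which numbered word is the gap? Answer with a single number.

In situ: The secretary did mention who can describe the painting on Monday.
'who' is the subject of the clause embedded under 'mention'. Wh-movement fronts it, leaving a gap right after 'mention':
Who did the secretary mention ___ can describe the painting on Monday?
'mention' is word 5.

5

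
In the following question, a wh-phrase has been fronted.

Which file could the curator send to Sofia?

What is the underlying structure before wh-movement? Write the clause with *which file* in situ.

The curator could send which file to Sofia.

The filler 'which file' is interpreted as the direct object of 'send'. Wh-movement fronts it, leaving a gap right after 'send':
Which file could the curator send ___ to Sofia?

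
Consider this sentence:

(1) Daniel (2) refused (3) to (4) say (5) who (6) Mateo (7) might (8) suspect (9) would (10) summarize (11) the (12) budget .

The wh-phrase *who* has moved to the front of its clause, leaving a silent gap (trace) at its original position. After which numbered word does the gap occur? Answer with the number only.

Before movement: Mateo might suspect who would summarize the budget.
'who' functions as the subject of the clause embedded under 'suspect'. Fronting leaves a gap immediately after 'suspect':
Daniel refused to say who Mateo might suspect ___ would summarize the budget.
'suspect' is word 8.

8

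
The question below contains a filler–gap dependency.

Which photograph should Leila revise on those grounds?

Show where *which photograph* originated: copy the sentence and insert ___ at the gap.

Which photograph should Leila revise ___ on those grounds?

Underlying clause: Leila should revise which photograph on those grounds.
The filler 'which photograph' is interpreted as the direct object of 'revise'. The gap is right after 'revise'.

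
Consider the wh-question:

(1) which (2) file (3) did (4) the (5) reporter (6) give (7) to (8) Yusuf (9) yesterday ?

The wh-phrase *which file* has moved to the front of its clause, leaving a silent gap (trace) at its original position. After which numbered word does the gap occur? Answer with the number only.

Before movement: The reporter did give which file to Yusuf yesterday.
The filler 'which file' is interpreted as the direct object of 'give'. Fronting leaves a gap immediately after 'give':
Which file did the reporter give ___ to Yusuf yesterday?
'give' is word 6.

6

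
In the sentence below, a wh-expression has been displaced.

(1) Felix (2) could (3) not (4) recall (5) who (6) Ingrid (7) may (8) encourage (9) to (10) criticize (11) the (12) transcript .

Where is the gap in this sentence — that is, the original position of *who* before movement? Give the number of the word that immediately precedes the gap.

8

Pre-movement form: Ingrid may encourage who to criticize the transcript.
'who' functions as the direct object of 'encourage'. It moves to the left edge, and the trace sits right after 'encourage':
Felix could not recall who Ingrid may encourage ___ to criticize the transcript.
'encourage' is word 8.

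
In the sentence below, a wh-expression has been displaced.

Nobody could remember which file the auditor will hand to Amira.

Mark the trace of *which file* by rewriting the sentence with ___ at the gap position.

Nobody could remember which file the auditor will hand ___ to Amira.

In situ: The auditor will hand which file to Amira.
'which file' functions as the direct object of 'hand'. The gap is right after 'hand'.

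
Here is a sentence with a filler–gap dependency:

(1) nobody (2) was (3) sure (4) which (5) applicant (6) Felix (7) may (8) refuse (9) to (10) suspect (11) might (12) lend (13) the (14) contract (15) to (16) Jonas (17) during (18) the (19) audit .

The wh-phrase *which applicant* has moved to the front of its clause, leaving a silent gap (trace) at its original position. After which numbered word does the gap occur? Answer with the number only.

Before movement: Felix may refuse to suspect which applicant might lend the contract to Jonas during the audit.
'which applicant' is the subject of the clause embedded under 'suspect'. Fronting leaves a gap immediately after 'suspect':
Nobody was sure which applicant Felix may refuse to suspect ___ might lend the contract to Jonas during the audit.
'suspect' is word 10.

10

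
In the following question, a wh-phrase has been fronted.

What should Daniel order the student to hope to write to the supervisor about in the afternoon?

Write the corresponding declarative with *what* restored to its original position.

'what' is the object of the preposition 'about'. Fronting leaves a gap immediately after 'about':
What should Daniel order the student to hope to write to the supervisor about ___ in the afternoon?

Daniel should order the student to hope to write to the supervisor about what in the afternoon.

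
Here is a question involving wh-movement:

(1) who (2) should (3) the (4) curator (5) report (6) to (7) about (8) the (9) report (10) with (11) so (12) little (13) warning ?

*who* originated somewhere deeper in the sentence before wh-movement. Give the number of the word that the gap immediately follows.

Pre-movement form: The curator should report to who about the report with so little warning.
'who' functions as the object of the preposition 'to'. Wh-movement fronts it, leaving a gap right after 'to':
Who should the curator report to ___ about the report with so little warning?
'to' is word 6.

6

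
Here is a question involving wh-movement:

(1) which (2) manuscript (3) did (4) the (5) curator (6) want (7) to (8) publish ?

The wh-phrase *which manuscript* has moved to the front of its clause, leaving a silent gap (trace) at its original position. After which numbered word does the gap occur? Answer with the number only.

8

Pre-movement form: The curator did want to publish which manuscript.
'which manuscript' is the direct object of 'publish'. Wh-movement fronts it, leaving a gap right after 'publish':
Which manuscript did the curator want to publish ___?
'publish' is word 8.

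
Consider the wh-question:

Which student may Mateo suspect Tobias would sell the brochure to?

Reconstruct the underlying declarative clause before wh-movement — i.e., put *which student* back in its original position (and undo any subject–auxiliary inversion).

Mateo may suspect Tobias would sell the brochure to which student.

'which student' is the object of the preposition 'to' (recipient of 'sell'). Fronting leaves a gap immediately after 'to':
Which student may Mateo suspect Tobias would sell the brochure to ___?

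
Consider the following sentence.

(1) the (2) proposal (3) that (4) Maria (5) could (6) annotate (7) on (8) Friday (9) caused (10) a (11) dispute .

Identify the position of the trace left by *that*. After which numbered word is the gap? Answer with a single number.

6

The filler 'that' is interpreted as the direct object of 'annotate'. Fronting leaves a gap immediately after 'annotate':
The proposal that Maria could annotate ___ on Friday caused a dispute.
'annotate' is word 6.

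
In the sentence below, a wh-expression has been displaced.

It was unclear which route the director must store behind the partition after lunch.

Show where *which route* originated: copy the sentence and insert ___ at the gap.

Pre-movement form: The director must store which route behind the partition after lunch.
'which route' is the direct object of 'store'. The gap is right after 'store'.

It was unclear which route the director must store ___ behind the partition after lunch.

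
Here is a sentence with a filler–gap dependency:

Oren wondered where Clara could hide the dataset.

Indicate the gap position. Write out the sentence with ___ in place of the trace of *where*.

Pre-movement form: Clara could hide the dataset where.
'where' is the locative complement of 'hide'. The gap is right after 'dataset'.

Oren wondered where Clara could hide the dataset ___.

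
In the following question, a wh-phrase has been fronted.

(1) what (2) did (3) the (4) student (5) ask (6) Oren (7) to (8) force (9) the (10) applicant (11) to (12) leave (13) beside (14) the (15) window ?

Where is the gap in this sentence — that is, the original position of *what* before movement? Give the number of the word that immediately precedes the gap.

12

Pre-movement form: The student did ask Oren to force the applicant to leave what beside the window.
'what' is the direct object of 'leave'. Fronting leaves a gap immediately after 'leave':
What did the student ask Oren to force the applicant to leave ___ beside the window?
'leave' is word 12.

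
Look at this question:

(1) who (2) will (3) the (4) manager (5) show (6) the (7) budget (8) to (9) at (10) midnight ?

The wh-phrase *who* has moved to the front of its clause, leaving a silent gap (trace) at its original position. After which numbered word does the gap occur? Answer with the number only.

8

Before movement: The manager will show the budget to who at midnight.
'who' functions as the object of the preposition 'to' (recipient of 'show'). It moves to the left edge, and the trace sits right after 'to':
Who will the manager show the budget to ___ at midnight?
'to' is word 8.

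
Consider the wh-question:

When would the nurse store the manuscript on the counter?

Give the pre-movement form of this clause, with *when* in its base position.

'when' functions as the temporal adjunct. Fronting leaves a gap immediately after 'counter':
When would the nurse store the manuscript on the counter ___?

The nurse would store the manuscript on the counter when.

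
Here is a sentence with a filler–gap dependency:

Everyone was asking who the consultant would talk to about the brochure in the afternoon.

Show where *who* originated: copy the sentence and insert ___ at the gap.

Everyone was asking who the consultant would talk to ___ about the brochure in the afternoon.

Underlying clause: The consultant would talk to who about the brochure in the afternoon.
'who' functions as the object of the preposition 'to'. The gap is right after 'to'.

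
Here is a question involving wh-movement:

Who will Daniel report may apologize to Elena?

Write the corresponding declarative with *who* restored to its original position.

Daniel will report who may apologize to Elena.

'who' functions as the subject of the clause embedded under 'report'. Wh-movement fronts it, leaving a gap right after 'report':
Who will Daniel report ___ may apologize to Elena?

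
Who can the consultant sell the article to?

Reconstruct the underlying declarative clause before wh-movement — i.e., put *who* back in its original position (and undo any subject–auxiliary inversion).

The consultant can sell the article to who.

'who' is the object of the preposition 'to' (recipient of 'sell'). It moves to the left edge, and the trace sits right after 'to':
Who can the consultant sell the article to ___?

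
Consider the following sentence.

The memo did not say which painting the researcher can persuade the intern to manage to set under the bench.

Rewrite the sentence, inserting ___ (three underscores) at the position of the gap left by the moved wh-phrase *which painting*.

The memo did not say which painting the researcher can persuade the intern to manage to set ___ under the bench.

Pre-movement form: The researcher can persuade the intern to manage to set which painting under the bench.
'which painting' functions as the direct object of 'set'. The gap is right after 'set'.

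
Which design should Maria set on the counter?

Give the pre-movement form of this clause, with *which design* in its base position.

'which design' functions as the direct object of 'set'. Wh-movement fronts it, leaving a gap right after 'set':
Which design should Maria set ___ on the counter?

Maria should set which design on the counter.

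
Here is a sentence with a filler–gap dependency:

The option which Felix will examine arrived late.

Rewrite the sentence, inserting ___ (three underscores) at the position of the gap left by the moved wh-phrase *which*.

The option which Felix will examine ___ arrived late.

The filler 'which' is interpreted as the direct object of 'examine'. The gap is right after 'examine'.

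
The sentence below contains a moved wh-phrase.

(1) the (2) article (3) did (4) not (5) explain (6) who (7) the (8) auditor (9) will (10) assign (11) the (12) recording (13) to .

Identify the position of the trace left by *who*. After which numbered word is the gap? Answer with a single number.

13

Underlying clause: The auditor will assign the recording to who.
The filler 'who' is interpreted as the object of the preposition 'to' (recipient of 'assign'). Wh-movement fronts it, leaving a gap right after 'to':
The article did not explain who the auditor will assign the recording to ___.
'to' is word 13.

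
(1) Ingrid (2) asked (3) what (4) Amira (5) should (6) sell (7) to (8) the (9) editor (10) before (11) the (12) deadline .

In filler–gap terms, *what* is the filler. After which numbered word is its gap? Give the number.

6

In situ: Amira should sell what to the editor before the deadline.
The filler 'what' is interpreted as the direct object of 'sell'. Fronting leaves a gap immediately after 'sell':
Ingrid asked what Amira should sell ___ to the editor before the deadline.
'sell' is word 6.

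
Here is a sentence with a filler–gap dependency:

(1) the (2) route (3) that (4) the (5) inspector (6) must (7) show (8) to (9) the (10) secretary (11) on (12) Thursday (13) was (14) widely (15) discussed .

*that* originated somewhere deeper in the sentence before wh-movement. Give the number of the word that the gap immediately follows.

The filler 'that' is interpreted as the direct object of 'show'. Fronting leaves a gap immediately after 'show':
The route that the inspector must show ___ to the secretary on Thursday was widely discussed.
'show' is word 7.

7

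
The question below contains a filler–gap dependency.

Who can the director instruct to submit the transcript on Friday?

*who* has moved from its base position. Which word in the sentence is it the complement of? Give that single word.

instruct

Underlying clause: The director can instruct who to submit the transcript on Friday.
'who' functions as the direct object of 'instruct'. Fronting leaves a gap immediately after 'instruct':
Who can the director instruct ___ to submit the transcript on Friday?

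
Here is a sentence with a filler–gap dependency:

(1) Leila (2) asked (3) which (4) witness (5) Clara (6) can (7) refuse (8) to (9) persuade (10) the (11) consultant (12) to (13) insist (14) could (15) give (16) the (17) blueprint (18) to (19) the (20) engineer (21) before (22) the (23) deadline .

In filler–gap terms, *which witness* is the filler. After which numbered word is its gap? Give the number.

Pre-movement form: Clara can refuse to persuade the consultant to insist which witness could give the blueprint to the engineer before the deadline.
'which witness' functions as the subject of the clause embedded under 'insist'. Fronting leaves a gap immediately after 'insist':
Leila asked which witness Clara can refuse to persuade the consultant to insist ___ could give the blueprint to the engineer before the deadline.
'insist' is word 13.

13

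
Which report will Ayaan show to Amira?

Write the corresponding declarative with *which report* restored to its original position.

Ayaan will show which report to Amira.

'which report' functions as the direct object of 'show'. It moves to the left edge, and the trace sits right after 'show':
Which report will Ayaan show ___ to Amira?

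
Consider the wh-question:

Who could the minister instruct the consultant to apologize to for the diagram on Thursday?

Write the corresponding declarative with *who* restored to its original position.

The minister could instruct the consultant to apologize to who for the diagram on Thursday.

'who' functions as the object of the preposition 'to'. Wh-movement fronts it, leaving a gap right after 'to':
Who could the minister instruct the consultant to apologize to ___ for the diagram on Thursday?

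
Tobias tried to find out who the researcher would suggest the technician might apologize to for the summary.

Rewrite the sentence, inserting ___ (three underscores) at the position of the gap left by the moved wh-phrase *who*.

Tobias tried to find out who the researcher would suggest the technician might apologize to ___ for the summary.

Before movement: The researcher would suggest the technician might apologize to who for the summary.
'who' is the object of the preposition 'to'. The gap is right after 'to'.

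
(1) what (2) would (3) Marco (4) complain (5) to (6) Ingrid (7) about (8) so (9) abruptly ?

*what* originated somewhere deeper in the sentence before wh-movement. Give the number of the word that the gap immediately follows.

Underlying clause: Marco would complain to Ingrid about what so abruptly.
'what' is the object of the preposition 'about'. Fronting leaves a gap immediately after 'about':
What would Marco complain to Ingrid about ___ so abruptly?
'about' is word 7.

7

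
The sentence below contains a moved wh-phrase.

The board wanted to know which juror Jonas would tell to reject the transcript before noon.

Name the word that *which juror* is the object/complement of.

tell

Underlying clause: Jonas would tell which juror to reject the transcript before noon.
The filler 'which juror' is interpreted as the direct object of 'tell'. Fronting leaves a gap immediately after 'tell':
The board wanted to know which juror Jonas would tell ___ to reject the transcript before noon.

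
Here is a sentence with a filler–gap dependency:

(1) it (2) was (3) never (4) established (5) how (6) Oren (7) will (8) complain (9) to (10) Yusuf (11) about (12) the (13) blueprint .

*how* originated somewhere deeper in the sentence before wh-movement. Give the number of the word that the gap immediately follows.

Before movement: Oren will complain to Yusuf about the blueprint how.
'how' is the manner adjunct. Wh-movement fronts it, leaving a gap right after 'blueprint':
It was never established how Oren will complain to Yusuf about the blueprint ___.
'blueprint' is word 13.

13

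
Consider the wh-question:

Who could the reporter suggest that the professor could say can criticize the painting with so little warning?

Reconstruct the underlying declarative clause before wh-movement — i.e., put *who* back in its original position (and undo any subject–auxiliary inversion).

The reporter could suggest that the professor could say who can criticize the painting with so little warning.

'who' is the subject of the clause embedded under 'say'. It moves to the left edge, and the trace sits right after 'say':
Who could the reporter suggest that the professor could say ___ can criticize the painting with so little warning?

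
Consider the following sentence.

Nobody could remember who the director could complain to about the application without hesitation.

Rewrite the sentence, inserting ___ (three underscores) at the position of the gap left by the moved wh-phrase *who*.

Nobody could remember who the director could complain to ___ about the application without hesitation.

Before movement: The director could complain to who about the application without hesitation.
'who' is the object of the preposition 'to'. The gap is right after 'to'.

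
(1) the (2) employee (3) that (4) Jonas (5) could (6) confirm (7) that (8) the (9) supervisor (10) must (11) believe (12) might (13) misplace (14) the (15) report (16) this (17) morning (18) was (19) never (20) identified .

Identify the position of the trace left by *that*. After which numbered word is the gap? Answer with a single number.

'that' is the subject of the clause embedded under 'believe'. Fronting leaves a gap immediately after 'believe':
The employee that Jonas could confirm that the supervisor must believe ___ might misplace the report this morning was never identified.
'believe' is word 11.

11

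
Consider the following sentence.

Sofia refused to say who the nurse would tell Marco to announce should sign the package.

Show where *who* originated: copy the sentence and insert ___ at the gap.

Sofia refused to say who the nurse would tell Marco to announce ___ should sign the package.

Pre-movement form: The nurse would tell Marco to announce who should sign the package.
'who' is the subject of the clause embedded under 'announce'. The gap is right after 'announce'.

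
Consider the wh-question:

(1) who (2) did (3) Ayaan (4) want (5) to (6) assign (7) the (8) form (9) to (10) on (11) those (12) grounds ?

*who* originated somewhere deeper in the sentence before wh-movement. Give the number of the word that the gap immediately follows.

Before movement: Ayaan did want to assign the form to who on those grounds.
The filler 'who' is interpreted as the object of the preposition 'to' (recipient of 'assign'). Wh-movement fronts it, leaving a gap right after 'to':
Who did Ayaan want to assign the form to ___ on those grounds?
'to' is word 9.

9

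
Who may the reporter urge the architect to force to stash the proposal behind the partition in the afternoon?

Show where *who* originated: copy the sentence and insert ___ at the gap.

Who may the reporter urge the architect to force ___ to stash the proposal behind the partition in the afternoon?

Underlying clause: The reporter may urge the architect to force who to stash the proposal behind the partition in the afternoon.
The filler 'who' is interpreted as the direct object of 'force'. The gap is right after 'force'.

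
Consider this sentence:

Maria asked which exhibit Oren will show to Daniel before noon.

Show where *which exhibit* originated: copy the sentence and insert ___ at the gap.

Maria asked which exhibit Oren will show ___ to Daniel before noon.

Underlying clause: Oren will show which exhibit to Daniel before noon.
'which exhibit' is the direct object of 'show'. The gap is right after 'show'.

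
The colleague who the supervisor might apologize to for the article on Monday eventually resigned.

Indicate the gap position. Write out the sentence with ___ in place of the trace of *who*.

The colleague who the supervisor might apologize to ___ for the article on Monday eventually resigned.

'who' functions as the object of the preposition 'to'. The gap is right after 'to'.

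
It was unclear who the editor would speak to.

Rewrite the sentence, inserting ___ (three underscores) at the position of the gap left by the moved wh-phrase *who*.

Underlying clause: The editor would speak to who.
'who' functions as the object of the preposition 'to'. The gap is right after 'to'.

It was unclear who the editor would speak to ___.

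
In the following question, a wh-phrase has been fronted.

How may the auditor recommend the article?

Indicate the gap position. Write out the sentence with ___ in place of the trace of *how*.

How may the auditor recommend the article ___?

Underlying clause: The auditor may recommend the article how.
The filler 'how' is interpreted as the manner adjunct. The gap is right after 'article'.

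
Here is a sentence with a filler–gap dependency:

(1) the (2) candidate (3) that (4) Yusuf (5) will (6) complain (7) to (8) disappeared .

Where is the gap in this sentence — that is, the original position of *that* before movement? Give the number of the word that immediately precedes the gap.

7

'that' is the object of the preposition 'to'. It moves to the left edge, and the trace sits right after 'to':
The candidate that Yusuf will complain to ___ disappeared.
'to' is word 7.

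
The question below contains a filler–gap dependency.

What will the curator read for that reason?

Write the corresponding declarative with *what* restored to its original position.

The curator will read what for that reason.

The filler 'what' is interpreted as the direct object of 'read'. Wh-movement fronts it, leaving a gap right after 'read':
What will the curator read ___ for that reason?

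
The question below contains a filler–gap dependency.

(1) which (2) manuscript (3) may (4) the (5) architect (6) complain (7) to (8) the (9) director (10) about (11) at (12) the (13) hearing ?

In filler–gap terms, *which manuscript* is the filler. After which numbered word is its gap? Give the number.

Pre-movement form: The architect may complain to the director about which manuscript at the hearing.
'which manuscript' is the object of the preposition 'about'. Wh-movement fronts it, leaving a gap right after 'about':
Which manuscript may the architect complain to the director about ___ at the hearing?
'about' is word 10.

10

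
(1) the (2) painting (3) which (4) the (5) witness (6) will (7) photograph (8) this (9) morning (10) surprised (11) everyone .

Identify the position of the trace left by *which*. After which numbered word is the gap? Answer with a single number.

7

'which' functions as the direct object of 'photograph'. Wh-movement fronts it, leaving a gap right after 'photograph':
The painting which the witness will photograph ___ this morning surprised everyone.
'photograph' is word 7.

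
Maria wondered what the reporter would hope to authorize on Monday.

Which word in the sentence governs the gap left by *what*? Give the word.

authorize

Pre-movement form: The reporter would hope to authorize what on Monday.
'what' is the direct object of 'authorize'. Wh-movement fronts it, leaving a gap right after 'authorize':
Maria wondered what the reporter would hope to authorize ___ on Monday.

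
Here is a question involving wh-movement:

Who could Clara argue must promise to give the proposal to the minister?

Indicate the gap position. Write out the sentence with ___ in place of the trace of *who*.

Who could Clara argue ___ must promise to give the proposal to the minister?

In situ: Clara could argue who must promise to give the proposal to the minister.
'who' is the subject of the clause embedded under 'argue'. The gap is right after 'argue'.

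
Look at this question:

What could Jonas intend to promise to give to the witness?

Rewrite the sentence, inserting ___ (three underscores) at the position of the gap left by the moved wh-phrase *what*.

What could Jonas intend to promise to give ___ to the witness?

Pre-movement form: Jonas could intend to promise to give what to the witness.
'what' functions as the direct object of 'give'. The gap is right after 'give'.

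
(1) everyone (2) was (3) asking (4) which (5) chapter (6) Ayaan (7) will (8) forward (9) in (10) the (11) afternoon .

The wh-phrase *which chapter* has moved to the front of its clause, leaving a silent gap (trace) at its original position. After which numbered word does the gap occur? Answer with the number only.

Before movement: Ayaan will forward which chapter in the afternoon.
'which chapter' is the direct object of 'forward'. Wh-movement fronts it, leaving a gap right after 'forward':
Everyone was asking which chapter Ayaan will forward ___ in the afternoon.
'forward' is word 8.

8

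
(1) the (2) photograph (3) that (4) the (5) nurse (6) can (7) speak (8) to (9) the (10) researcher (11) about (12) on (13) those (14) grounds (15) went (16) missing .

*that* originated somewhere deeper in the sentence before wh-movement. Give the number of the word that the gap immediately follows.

11

'that' is the object of the preposition 'about'. It moves to the left edge, and the trace sits right after 'about':
The photograph that the nurse can speak to the researcher about ___ on those grounds went missing.
'about' is word 11.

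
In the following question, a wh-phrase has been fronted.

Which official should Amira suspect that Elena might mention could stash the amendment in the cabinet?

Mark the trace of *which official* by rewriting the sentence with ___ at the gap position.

Which official should Amira suspect that Elena might mention ___ could stash the amendment in the cabinet?

Pre-movement form: Amira should suspect that Elena might mention which official could stash the amendment in the cabinet.
The filler 'which official' is interpreted as the subject of the clause embedded under 'mention'. The gap is right after 'mention'.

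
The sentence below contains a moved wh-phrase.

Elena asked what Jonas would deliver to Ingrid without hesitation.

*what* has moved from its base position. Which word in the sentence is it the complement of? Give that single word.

Before movement: Jonas would deliver what to Ingrid without hesitation.
The filler 'what' is interpreted as the direct object of 'deliver'. Fronting leaves a gap immediately after 'deliver':
Elena asked what Jonas would deliver ___ to Ingrid without hesitation.

deliver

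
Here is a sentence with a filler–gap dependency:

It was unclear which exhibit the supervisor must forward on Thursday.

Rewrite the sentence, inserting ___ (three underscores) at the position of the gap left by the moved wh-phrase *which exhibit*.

It was unclear which exhibit the supervisor must forward ___ on Thursday.

Before movement: The supervisor must forward which exhibit on Thursday.
The filler 'which exhibit' is interpreted as the direct object of 'forward'. The gap is right after 'forward'.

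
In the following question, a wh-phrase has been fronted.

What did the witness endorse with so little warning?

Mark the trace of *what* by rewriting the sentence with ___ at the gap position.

What did the witness endorse ___ with so little warning?

Before movement: The witness did endorse what with so little warning.
'what' is the direct object of 'endorse'. The gap is right after 'endorse'.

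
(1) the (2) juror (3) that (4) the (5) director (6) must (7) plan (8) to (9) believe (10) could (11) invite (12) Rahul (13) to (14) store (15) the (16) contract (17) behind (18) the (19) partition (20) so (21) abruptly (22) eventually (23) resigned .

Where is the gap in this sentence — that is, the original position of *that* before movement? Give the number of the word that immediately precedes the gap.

The filler 'that' is interpreted as the subject of the clause embedded under 'believe'. Fronting leaves a gap immediately after 'believe':
The juror that the director must plan to believe ___ could invite Rahul to store the contract behind the partition so abruptly eventually resigned.
'believe' is word 9.

9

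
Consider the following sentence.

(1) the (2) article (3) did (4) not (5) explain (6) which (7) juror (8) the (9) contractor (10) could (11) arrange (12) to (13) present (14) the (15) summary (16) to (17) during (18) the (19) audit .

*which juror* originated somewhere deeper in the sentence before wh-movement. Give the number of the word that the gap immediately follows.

In situ: The contractor could arrange to present the summary to which juror during the audit.
The filler 'which juror' is interpreted as the object of the preposition 'to' (recipient of 'present'). Wh-movement fronts it, leaving a gap right after 'to':
The article did not explain which juror the contractor could arrange to present the summary to ___ during the audit.
'to' is word 16.

16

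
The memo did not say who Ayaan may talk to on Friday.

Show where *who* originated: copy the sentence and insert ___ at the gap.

In situ: Ayaan may talk to who on Friday.
'who' functions as the object of the preposition 'to'. The gap is right after 'to'.

The memo did not say who Ayaan may talk to ___ on Friday.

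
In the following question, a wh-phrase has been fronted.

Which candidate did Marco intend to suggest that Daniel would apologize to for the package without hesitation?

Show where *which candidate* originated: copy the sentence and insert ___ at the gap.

Which candidate did Marco intend to suggest that Daniel would apologize to ___ for the package without hesitation?

Underlying clause: Marco did intend to suggest that Daniel would apologize to which candidate for the package without hesitation.
'which candidate' is the object of the preposition 'to'. The gap is right after 'to'.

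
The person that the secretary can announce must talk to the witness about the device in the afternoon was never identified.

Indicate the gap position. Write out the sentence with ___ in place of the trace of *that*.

'that' functions as the subject of the clause embedded under 'announce'. The gap is right after 'announce'.

The person that the secretary can announce ___ must talk to the witness about the device in the afternoon was never identified.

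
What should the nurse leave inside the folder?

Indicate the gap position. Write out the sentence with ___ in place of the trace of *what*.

Before movement: The nurse should leave what inside the folder.
'what' functions as the direct object of 'leave'. The gap is right after 'leave'.

What should the nurse leave ___ inside the folder?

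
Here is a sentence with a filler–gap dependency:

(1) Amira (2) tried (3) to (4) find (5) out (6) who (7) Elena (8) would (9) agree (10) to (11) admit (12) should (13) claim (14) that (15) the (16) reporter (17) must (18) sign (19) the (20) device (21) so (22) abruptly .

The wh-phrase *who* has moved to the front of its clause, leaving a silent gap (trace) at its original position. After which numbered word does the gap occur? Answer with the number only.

Before movement: Elena would agree to admit who should claim that the reporter must sign the device so abruptly.
'who' functions as the subject of the clause embedded under 'admit'. Fronting leaves a gap immediately after 'admit':
Amira tried to find out who Elena would agree to admit ___ should claim that the reporter must sign the device so abruptly.
'admit' is word 11.

11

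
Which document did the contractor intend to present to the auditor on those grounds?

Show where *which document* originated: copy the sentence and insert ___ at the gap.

In situ: The contractor did intend to present which document to the auditor on those grounds.
'which document' functions as the direct object of 'present'. The gap is right after 'present'.

Which document did the contractor intend to present ___ to the auditor on those grounds?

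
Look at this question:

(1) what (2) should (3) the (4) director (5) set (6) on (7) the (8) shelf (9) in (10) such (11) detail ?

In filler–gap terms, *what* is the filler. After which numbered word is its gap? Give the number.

In situ: The director should set what on the shelf in such detail.
The filler 'what' is interpreted as the direct object of 'set'. Wh-movement fronts it, leaving a gap right after 'set':
What should the director set ___ on the shelf in such detail?
'set' is word 5.

5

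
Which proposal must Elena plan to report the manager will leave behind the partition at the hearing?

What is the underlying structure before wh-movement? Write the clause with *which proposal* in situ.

Elena must plan to report the manager will leave which proposal behind the partition at the hearing.

'which proposal' is the direct object of 'leave'. It moves to the left edge, and the trace sits right after 'leave':
Which proposal must Elena plan to report the manager will leave ___ behind the partition at the hearing?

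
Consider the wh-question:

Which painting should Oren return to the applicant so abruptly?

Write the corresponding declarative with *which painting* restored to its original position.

Oren should return which painting to the applicant so abruptly.

'which painting' is the direct object of 'return'. Wh-movement fronts it, leaving a gap right after 'return':
Which painting should Oren return ___ to the applicant so abruptly?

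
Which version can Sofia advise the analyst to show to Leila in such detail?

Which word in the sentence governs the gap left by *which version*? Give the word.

show

In situ: Sofia can advise the analyst to show which version to Leila in such detail.
'which version' functions as the direct object of 'show'. It moves to the left edge, and the trace sits right after 'show':
Which version can Sofia advise the analyst to show ___ to Leila in such detail?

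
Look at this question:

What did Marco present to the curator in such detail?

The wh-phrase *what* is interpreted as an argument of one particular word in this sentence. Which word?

present

Before movement: Marco did present what to the curator in such detail.
'what' functions as the direct object of 'present'. It moves to the left edge, and the trace sits right after 'present':
What did Marco present ___ to the curator in such detail?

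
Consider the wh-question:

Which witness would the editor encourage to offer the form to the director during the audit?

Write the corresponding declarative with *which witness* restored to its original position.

'which witness' functions as the direct object of 'encourage'. It moves to the left edge, and the trace sits right after 'encourage':
Which witness would the editor encourage ___ to offer the form to the director during the audit?

The editor would encourage which witness to offer the form to the director during the audit.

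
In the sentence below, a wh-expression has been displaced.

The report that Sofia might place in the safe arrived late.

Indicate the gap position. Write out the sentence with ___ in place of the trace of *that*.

The filler 'that' is interpreted as the direct object of 'place'. The gap is right after 'place'.

The report that Sofia might place ___ in the safe arrived late.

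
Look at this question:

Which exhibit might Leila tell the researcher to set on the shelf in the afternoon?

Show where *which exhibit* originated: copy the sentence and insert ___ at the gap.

Which exhibit might Leila tell the researcher to set ___ on the shelf in the afternoon?

Underlying clause: Leila might tell the researcher to set which exhibit on the shelf in the afternoon.
The filler 'which exhibit' is interpreted as the direct object of 'set'. The gap is right after 'set'.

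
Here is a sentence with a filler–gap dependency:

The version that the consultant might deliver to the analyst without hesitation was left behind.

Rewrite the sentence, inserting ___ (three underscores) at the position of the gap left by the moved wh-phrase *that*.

The filler 'that' is interpreted as the direct object of 'deliver'. The gap is right after 'deliver'.

The version that the consultant might deliver ___ to the analyst without hesitation was left behind.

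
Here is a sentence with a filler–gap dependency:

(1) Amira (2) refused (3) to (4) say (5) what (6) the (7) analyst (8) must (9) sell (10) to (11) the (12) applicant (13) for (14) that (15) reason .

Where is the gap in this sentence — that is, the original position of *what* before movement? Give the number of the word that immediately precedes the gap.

9

Underlying clause: The analyst must sell what to the applicant for that reason.
The filler 'what' is interpreted as the direct object of 'sell'. It moves to the left edge, and the trace sits right after 'sell':
Amira refused to say what the analyst must sell ___ to the applicant for that reason.
'sell' is word 9.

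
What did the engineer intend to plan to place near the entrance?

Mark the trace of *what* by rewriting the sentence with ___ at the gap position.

Underlying clause: The engineer did intend to plan to place what near the entrance.
'what' functions as the direct object of 'place'. The gap is right after 'place'.

What did the engineer intend to plan to place ___ near the entrance?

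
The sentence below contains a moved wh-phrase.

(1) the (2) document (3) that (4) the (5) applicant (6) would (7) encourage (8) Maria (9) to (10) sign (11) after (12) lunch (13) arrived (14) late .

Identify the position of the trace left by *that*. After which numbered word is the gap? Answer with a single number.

'that' is the direct object of 'sign'. Fronting leaves a gap immediately after 'sign':
The document that the applicant would encourage Maria to sign ___ after lunch arrived late.
'sign' is word 10.

10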